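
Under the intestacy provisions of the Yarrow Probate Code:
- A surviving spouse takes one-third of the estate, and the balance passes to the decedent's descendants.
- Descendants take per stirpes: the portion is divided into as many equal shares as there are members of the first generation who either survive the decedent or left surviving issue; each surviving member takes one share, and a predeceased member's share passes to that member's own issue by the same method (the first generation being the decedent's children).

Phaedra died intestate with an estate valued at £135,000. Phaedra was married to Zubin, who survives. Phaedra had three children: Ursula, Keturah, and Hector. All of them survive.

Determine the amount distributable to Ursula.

Zubin takes one-third of £135,000 = £45,000. The remaining £90,000 passes to the descendants.
The descendants' portion (£90,000) is divided into 3 shares of £30,000: Ursula, Keturah, and Hector each take £30,000.

Ursula receives £30,000.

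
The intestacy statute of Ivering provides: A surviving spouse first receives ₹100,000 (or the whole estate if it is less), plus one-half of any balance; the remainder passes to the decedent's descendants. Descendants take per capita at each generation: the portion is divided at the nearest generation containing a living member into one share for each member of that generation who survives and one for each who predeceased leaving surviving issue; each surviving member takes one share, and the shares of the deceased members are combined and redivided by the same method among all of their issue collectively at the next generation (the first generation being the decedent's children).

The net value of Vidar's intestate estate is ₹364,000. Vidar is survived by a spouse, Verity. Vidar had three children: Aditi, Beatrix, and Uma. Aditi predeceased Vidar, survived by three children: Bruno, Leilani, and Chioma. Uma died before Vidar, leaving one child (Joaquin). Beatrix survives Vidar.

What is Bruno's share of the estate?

Verity first takes ₹100,000, leaving a balance of ₹264,000. Verity then takes one-half of the balance (₹132,000), for a total of ₹232,000. The remaining ₹132,000 passes to the descendants.
The descendants' portion (₹132,000) is divided at the children's generation into 3 shares of ₹44,000. Beatrix takes ₹44,000. The 2 shares of the deceased (Aditi and Uma) are combined into a pool of ₹88,000.
That pool (₹88,000) is divided at the grandchildren's generation equally among Bruno, Leilani, Chioma, and Joaquin: ₹22,000 each.

Bruno receives ₹22,000.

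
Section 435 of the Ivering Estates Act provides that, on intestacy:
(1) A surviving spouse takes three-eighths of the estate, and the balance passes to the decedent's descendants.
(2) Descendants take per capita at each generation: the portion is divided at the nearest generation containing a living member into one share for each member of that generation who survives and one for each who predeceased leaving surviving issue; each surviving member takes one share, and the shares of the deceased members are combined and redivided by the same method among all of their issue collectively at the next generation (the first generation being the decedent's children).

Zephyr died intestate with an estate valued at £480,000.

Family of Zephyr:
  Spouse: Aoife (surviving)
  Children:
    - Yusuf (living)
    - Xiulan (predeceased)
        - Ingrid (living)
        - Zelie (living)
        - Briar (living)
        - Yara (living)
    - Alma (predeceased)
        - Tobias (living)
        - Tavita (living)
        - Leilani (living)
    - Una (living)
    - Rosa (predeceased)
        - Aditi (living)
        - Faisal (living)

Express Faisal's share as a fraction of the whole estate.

Faisal receives 1/24 of the estate.

Aoife takes three-eighths of £480,000 = £180,000. The remaining £300,000 passes to the descendants.
The descendants' portion (£300,000) is divided at the children's generation into 5 shares of £60,000. Yusuf and Una each take £60,000. The 3 shares of the deceased (Xiulan, Alma, and Rosa) are combined into a pool of £180,000.
That pool (£180,000) is divided at the grandchildren's generation equally among Ingrid, Zelie, Briar, Yara, Tobias, Tavita, Leilani, Aditi, and Faisal: £20,000 each.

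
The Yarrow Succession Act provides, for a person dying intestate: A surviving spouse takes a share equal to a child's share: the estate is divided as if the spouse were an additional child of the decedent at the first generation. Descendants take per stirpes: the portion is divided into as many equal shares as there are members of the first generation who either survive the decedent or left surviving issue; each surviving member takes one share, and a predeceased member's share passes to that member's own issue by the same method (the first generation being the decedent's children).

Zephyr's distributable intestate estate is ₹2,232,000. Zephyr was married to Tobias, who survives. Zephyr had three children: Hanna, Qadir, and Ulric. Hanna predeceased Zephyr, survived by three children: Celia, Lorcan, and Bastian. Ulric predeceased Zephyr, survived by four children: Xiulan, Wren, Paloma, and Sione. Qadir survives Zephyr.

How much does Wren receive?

The spouse counts as an additional share at the children's level, so there are 4 primary shares of ₹558,000. Tobias takes one such share (₹558,000).
The children's combined portion (₹1,674,000) is divided into 3 shares of ₹558,000: Qadir takes ₹558,000; Hanna's ₹558,000 share passes to Hanna's issue; Ulric's ₹558,000 share passes to Ulric's issue.
Hanna's share (₹558,000) is divided into 3 shares of ₹186,000: Celia, Lorcan, and Bastian each take ₹186,000.
Ulric's share (₹558,000) is divided into 4 shares of ₹139,500: Xiulan, Wren, Paloma, and Sione each take ₹139,500.

Wren receives ₹139,500.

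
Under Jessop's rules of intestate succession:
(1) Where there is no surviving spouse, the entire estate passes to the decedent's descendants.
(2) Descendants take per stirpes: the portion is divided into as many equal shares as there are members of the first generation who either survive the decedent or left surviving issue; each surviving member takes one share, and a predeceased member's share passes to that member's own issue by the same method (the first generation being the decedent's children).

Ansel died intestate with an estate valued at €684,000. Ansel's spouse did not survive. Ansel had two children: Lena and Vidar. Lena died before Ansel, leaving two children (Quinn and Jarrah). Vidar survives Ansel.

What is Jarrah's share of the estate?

Jarrah receives €171,000.

The entire €684,000 passes to the descendants.
That amount (€684,000) is divided into 2 shares of €342,000: Vidar takes €342,000; Lena's €342,000 share passes to Lena's issue.
Lena's share (€342,000) is divided into 2 shares of €171,000: Quinn and Jarrah each take €171,000.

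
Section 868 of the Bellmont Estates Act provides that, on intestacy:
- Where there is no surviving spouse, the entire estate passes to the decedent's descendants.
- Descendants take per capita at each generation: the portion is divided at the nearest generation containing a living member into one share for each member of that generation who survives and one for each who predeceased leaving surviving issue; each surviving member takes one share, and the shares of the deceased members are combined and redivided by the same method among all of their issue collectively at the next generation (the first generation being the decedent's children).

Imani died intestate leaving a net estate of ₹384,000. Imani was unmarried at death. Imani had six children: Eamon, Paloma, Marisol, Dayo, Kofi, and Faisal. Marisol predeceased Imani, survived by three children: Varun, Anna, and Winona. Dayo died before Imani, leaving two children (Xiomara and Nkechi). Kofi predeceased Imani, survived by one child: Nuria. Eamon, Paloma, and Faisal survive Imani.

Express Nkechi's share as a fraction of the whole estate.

Nkechi receives 1/12 of the estate.

The entire ₹384,000 passes to the descendants.
That amount (₹384,000) is divided at the children's generation into 6 shares of ₹64,000. Eamon, Paloma, and Faisal each take ₹64,000. The 3 shares of the deceased (Marisol, Dayo, and Kofi) are combined into a pool of ₹192,000.
That pool (₹192,000) is divided at the grandchildren's generation equally among Varun, Anna, Winona, Xiomara, Nkechi, and Nuria: ₹32,000 each.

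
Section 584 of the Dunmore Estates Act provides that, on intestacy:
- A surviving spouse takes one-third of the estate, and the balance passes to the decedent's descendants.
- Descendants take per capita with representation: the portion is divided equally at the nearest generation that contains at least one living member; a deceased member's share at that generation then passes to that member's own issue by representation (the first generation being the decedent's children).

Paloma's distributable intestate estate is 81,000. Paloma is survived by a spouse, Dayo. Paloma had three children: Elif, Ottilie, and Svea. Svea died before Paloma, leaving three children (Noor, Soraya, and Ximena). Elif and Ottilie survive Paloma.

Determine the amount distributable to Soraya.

Dayo takes one-third of 81,000 = 27,000. The remaining 54,000 passes to the descendants.
The descendants' portion (54,000) is divided into 3 shares of 18,000: Elif and Ottilie each take 18,000; Svea's 18,000 share passes to Svea's issue.
Svea's share (18,000) is divided into 3 shares of 6,000: Noor, Soraya, and Ximena each take 6,000.

Soraya receives 6,000.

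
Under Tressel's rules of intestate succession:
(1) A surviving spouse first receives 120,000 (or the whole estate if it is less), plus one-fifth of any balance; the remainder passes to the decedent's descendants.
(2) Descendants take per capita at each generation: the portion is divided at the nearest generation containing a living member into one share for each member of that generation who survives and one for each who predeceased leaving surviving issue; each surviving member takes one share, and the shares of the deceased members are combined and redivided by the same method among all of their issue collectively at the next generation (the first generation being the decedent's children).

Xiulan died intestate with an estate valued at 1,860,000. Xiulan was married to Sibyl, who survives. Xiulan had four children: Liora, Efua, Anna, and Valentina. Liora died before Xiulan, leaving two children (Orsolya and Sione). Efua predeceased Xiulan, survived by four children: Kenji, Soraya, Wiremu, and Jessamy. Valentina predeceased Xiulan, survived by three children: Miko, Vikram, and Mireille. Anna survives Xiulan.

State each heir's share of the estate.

Sibyl: 468,000; Orsolya: 116,000; Sione: 116,000; Kenji: 116,000; Soraya: 116,000; Wiremu: 116,000; Jessamy: 116,000; Anna: 348,000; Miko: 116,000; Vikram: 116,000; Mireille: 116,000

Sibyl first takes 120,000, leaving a balance of 1,740,000. Sibyl then takes one-fifth of the balance (348,000), for a total of 468,000. The remaining 1,392,000 passes to the descendants.
The descendants' portion (1,392,000) is divided at the children's generation into 4 shares of 348,000. Anna takes 348,000. The 3 shares of the deceased (Liora, Efua, and Valentina) are combined into a pool of 1,044,000.
That pool (1,044,000) is divided at the grandchildren's generation equally among Orsolya, Sione, Kenji, Soraya, Wiremu, Jessamy, Miko, Vikram, and Mireille: 116,000 each.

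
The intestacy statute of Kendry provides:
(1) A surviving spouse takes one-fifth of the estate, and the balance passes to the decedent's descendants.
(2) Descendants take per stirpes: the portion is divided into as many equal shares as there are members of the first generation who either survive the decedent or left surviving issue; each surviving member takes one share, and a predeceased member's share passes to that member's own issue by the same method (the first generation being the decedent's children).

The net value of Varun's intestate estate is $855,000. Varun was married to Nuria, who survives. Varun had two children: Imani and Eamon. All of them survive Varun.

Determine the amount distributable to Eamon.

Eamon receives $342,000.

Nuria takes one-fifth of $855,000 = $171,000. The remaining $684,000 passes to the descendants.
The descendants' portion ($684,000) is divided into 2 shares of $342,000: Imani and Eamon each take $342,000.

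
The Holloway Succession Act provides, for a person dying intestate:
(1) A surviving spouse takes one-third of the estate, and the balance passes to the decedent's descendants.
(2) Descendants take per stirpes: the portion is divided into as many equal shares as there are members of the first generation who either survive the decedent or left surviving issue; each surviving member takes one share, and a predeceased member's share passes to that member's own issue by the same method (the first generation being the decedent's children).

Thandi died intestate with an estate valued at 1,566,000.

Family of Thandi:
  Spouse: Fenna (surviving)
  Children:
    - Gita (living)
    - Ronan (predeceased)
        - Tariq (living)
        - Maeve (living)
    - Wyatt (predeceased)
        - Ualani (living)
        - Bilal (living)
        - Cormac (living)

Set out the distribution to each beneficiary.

Fenna: 522,000; Gita: 348,000; Tariq: 174,000; Maeve: 174,000; Ualani: 116,000; Bilal: 116,000; Cormac: 116,000

Fenna takes one-third of 1,566,000 = 522,000. The remaining 1,044,000 passes to the descendants.
The descendants' portion (1,044,000) is divided into 3 shares of 348,000: Gita takes 348,000; Ronan's 348,000 share passes to Ronan's issue; Wyatt's 348,000 share passes to Wyatt's issue.
Ronan's share (348,000) is divided into 2 shares of 174,000: Tariq and Maeve each take 174,000.
Wyatt's share (348,000) is divided into 3 shares of 116,000: Ualani, Bilal, and Cormac each take 116,000.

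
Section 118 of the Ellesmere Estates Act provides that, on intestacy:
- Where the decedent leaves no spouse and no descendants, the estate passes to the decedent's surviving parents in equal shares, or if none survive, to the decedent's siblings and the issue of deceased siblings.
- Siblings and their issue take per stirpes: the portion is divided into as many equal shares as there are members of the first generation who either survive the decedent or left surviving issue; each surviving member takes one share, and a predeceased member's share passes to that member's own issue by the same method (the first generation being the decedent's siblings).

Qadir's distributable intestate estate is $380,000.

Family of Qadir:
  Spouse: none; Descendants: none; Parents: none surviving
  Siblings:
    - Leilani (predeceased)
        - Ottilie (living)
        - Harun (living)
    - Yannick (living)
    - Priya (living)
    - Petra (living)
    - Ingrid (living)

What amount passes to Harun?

Harun receives $38,000.

The entire $380,000 passes to the siblings and their issue.
That amount ($380,000) is divided into 5 shares of $76,000: Yannick, Priya, Petra, and Ingrid each take $76,000; Leilani's $76,000 share passes to Leilani's issue.
Leilani's share ($76,000) is divided into 2 shares of $38,000: Ottilie and Harun each take $38,000.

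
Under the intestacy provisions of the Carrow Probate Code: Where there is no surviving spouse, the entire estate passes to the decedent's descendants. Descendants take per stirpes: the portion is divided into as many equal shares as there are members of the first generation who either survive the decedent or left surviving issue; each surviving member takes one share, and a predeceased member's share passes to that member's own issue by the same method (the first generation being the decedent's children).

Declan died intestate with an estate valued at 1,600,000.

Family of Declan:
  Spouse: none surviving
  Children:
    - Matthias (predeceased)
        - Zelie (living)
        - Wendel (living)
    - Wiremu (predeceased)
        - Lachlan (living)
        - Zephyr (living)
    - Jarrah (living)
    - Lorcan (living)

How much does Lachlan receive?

Lachlan receives 200,000.

The entire 1,600,000 passes to the descendants.
That amount (1,600,000) is divided into 4 shares of 400,000: Jarrah and Lorcan each take 400,000; Matthias's 400,000 share passes to Matthias's issue; Wiremu's 400,000 share passes to Wiremu's issue.
Matthias's share (400,000) is divided into 2 shares of 200,000: Zelie and Wendel each take 200,000.
Wiremu's share (400,000) is divided into 2 shares of 200,000: Lachlan and Zephyr each take 200,000.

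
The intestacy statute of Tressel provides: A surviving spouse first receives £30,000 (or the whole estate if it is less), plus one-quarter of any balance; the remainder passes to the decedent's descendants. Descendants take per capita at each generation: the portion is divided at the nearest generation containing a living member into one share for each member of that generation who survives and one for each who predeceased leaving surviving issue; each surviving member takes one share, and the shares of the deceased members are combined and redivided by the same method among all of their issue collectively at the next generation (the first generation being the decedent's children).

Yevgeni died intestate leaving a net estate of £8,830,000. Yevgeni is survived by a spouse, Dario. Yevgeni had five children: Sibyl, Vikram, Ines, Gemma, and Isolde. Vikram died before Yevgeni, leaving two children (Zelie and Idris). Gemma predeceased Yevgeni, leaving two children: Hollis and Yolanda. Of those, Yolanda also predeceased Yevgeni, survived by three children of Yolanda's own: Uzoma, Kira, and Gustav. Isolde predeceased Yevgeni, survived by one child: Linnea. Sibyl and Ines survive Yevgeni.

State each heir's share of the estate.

Dario: £2,230,000; Sibyl: £1,320,000; Zelie: £792,000; Idris: £792,000; Ines: £1,320,000; Hollis: £792,000; Uzoma: £264,000; Kira: £264,000; Gustav: £264,000; Linnea: £792,000

Dario first takes £30,000, leaving a balance of £8,800,000. Dario then takes one-quarter of the balance (£2,200,000), for a total of £2,230,000. The remaining £6,600,000 passes to the descendants.
The descendants' portion (£6,600,000) is divided at the children's generation into 5 shares of £1,320,000. Sibyl and Ines each take £1,320,000. The 3 shares of the deceased (Vikram, Gemma, and Isolde) are combined into a pool of £3,960,000.
That pool (£3,960,000) is divided at the grandchildren's generation into 5 shares of £792,000. Zelie, Idris, Hollis, and Linnea each take £792,000. The remaining share for the deceased Yolanda (£792,000) is carried to the next generation.
That pool (£792,000) is divided at the great-grandchildren's generation equally among Uzoma, Kira, and Gustav: £264,000 each.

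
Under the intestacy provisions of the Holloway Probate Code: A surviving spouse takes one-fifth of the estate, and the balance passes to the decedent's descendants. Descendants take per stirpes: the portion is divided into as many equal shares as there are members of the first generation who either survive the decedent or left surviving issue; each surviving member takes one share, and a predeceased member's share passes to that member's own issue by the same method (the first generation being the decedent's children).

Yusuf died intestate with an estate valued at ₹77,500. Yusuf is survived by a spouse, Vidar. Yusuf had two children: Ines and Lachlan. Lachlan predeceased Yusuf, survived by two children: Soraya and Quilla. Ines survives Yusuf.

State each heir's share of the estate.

Vidar takes one-fifth of ₹77,500 = ₹15,500. The remaining ₹62,000 passes to the descendants.
The descendants' portion (₹62,000) is divided into 2 shares of ₹31,000: Ines takes ₹31,000; Lachlan's ₹31,000 share passes to Lachlan's issue.
Lachlan's share (₹31,000) is divided into 2 shares of ₹15,500: Soraya and Quilla each take ₹15,500.

Vidar: ₹15,500; Ines: ₹31,000; Soraya: ₹15,500; Quilla: ₹15,500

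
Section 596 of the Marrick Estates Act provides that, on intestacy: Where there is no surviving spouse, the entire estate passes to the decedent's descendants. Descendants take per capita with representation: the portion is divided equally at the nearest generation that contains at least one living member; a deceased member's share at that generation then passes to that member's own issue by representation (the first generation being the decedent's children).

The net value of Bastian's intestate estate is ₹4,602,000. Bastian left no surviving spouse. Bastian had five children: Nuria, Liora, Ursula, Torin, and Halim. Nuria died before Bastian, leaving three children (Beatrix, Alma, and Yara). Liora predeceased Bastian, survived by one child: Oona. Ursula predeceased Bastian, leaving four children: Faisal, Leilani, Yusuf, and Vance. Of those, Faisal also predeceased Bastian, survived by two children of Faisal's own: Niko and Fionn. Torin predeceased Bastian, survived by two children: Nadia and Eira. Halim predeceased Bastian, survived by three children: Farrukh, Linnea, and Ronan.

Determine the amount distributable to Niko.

The entire ₹4,602,000 passes to the descendants.
No child survives, so the initial division is made at the grandchildren's generation.
That amount (₹4,602,000) is divided into 13 shares of ₹354,000: Beatrix, Alma, Yara, Oona, Leilani, Yusuf, Vance, Nadia, Eira, Farrukh, Linnea, and Ronan each take ₹354,000; Faisal's ₹354,000 share passes to Faisal's issue.
Faisal's share (₹354,000) is divided into 2 shares of ₹177,000: Niko and Fionn each take ₹177,000.

Niko receives ₹177,000.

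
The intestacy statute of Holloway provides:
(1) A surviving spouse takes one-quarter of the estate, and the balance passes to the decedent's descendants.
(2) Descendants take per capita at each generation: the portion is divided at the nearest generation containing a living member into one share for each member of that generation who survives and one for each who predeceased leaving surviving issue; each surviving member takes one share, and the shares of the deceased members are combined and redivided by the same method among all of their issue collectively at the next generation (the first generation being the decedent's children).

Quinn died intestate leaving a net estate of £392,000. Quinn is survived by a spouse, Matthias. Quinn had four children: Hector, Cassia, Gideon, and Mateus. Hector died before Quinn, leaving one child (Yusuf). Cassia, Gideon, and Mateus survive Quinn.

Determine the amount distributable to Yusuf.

Yusuf receives £73,500.

Matthias takes one-quarter of £392,000 = £98,000. The remaining £294,000 passes to the descendants.
The descendants' portion (£294,000) is divided at the children's generation into 4 shares of £73,500. Cassia, Gideon, and Mateus each take £73,500. The remaining share for the deceased Hector (£73,500) is carried to the next generation.
That pool (£73,500) passes entirely to Yusuf, the sole taker at the grandchildren's generation.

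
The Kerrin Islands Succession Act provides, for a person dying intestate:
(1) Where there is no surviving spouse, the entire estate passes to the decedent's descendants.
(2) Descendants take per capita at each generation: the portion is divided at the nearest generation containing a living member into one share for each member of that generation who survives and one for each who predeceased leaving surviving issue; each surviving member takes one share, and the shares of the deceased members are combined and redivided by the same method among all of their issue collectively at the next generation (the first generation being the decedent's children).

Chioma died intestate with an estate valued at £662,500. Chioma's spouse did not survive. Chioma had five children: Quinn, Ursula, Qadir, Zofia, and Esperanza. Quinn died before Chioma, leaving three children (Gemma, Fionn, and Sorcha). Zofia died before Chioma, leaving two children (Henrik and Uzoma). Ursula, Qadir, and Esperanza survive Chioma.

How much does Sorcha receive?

Sorcha receives £53,000.

The entire £662,500 passes to the descendants.
That amount (£662,500) is divided at the children's generation into 5 shares of £132,500. Ursula, Qadir, and Esperanza each take £132,500. The 2 shares of the deceased (Quinn and Zofia) are combined into a pool of £265,000.
That pool (£265,000) is divided at the grandchildren's generation equally among Gemma, Fionn, Sorcha, Henrik, and Uzoma: £53,000 each.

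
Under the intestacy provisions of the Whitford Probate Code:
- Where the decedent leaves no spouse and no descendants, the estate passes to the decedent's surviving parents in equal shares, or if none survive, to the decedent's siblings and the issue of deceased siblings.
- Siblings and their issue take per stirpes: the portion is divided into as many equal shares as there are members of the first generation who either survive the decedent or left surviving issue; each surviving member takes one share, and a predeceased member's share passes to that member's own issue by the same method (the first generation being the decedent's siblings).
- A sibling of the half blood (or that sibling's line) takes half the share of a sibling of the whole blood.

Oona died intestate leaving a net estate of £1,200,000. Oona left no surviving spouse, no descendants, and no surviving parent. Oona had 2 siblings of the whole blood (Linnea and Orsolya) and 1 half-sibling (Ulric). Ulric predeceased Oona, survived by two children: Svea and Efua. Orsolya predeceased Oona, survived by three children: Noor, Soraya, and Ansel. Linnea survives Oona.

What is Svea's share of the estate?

Svea receives £120,000.

The entire £1,200,000 passes to the siblings and their issue.
Counting each half-blood sibling's line as half a unit, there are 5/2 units in £1,200,000, so one unit is £480,000. Whole-blood lines (Linnea and Orsolya) take £480,000 each; half-blood lines (Ulric) take £240,000 each.
Ulric's share (£240,000) is divided into 2 shares of £120,000: Svea and Efua each take £120,000.
Orsolya's share (£480,000) is divided into 3 shares of £160,000: Noor, Soraya, and Ansel each take £160,000.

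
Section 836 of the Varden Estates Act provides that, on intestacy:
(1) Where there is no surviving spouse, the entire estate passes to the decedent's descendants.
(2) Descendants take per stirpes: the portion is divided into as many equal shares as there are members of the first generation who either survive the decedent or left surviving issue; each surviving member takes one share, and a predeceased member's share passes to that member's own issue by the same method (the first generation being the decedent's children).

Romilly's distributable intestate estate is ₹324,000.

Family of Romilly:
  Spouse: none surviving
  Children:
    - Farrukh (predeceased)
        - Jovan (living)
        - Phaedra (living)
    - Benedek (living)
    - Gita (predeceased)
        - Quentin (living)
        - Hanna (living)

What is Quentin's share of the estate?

The entire ₹324,000 passes to the descendants.
That amount (₹324,000) is divided into 3 shares of ₹108,000: Benedek takes ₹108,000; Farrukh's ₹108,000 share passes to Farrukh's issue; Gita's ₹108,000 share passes to Gita's issue.
Farrukh's share (₹108,000) is divided into 2 shares of ₹54,000: Jovan and Phaedra each take ₹54,000.
Gita's share (₹108,000) is divided into 2 shares of ₹54,000: Quentin and Hanna each take ₹54,000.

Quentin receives ₹54,000.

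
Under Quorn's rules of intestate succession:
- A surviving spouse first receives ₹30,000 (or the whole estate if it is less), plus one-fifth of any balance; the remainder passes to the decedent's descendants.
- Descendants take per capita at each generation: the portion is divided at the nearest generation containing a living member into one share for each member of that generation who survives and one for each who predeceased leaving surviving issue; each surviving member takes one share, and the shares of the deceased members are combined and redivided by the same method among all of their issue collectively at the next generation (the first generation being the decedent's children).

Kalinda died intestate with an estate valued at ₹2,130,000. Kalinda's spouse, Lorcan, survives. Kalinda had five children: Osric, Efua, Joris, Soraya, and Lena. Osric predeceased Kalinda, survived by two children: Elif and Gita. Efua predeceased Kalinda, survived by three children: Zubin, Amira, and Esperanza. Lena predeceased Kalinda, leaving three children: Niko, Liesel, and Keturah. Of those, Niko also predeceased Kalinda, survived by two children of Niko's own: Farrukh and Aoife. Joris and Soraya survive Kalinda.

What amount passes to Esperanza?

Lorcan first takes ₹30,000, leaving a balance of ₹2,100,000. Lorcan then takes one-fifth of the balance (₹420,000), for a total of ₹450,000. The remaining ₹1,680,000 passes to the descendants.
The descendants' portion (₹1,680,000) is divided at the children's generation into 5 shares of ₹336,000. Joris and Soraya each take ₹336,000. The 3 shares of the deceased (Osric, Efua, and Lena) are combined into a pool of ₹1,008,000.
That pool (₹1,008,000) is divided at the grandchildren's generation into 8 shares of ₹126,000. Elif, Gita, Zubin, Amira, Esperanza, Liesel, and Keturah each take ₹126,000. The remaining share for the deceased Niko (₹126,000) is carried to the next generation.
That pool (₹126,000) is divided at the great-grandchildren's generation equally among Farrukh and Aoife: ₹63,000 each.

Esperanza receives ₹126,000.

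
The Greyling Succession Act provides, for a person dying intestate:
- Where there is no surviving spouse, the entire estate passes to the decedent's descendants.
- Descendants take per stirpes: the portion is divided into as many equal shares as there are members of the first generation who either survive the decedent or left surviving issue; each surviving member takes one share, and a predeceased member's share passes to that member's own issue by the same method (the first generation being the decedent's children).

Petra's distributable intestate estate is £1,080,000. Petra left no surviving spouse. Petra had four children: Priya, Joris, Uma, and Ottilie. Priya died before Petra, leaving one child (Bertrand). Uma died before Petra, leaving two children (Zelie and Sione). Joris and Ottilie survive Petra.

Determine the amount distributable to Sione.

Sione receives £135,000.

The entire £1,080,000 passes to the descendants.
That amount (£1,080,000) is divided into 4 shares of £270,000: Joris and Ottilie each take £270,000; Priya's £270,000 share passes to Priya's issue; Uma's £270,000 share passes to Uma's issue.
Priya's share (£270,000) passes entirely to Bertrand.
Uma's share (£270,000) is divided into 2 shares of £135,000: Zelie and Sione each take £135,000.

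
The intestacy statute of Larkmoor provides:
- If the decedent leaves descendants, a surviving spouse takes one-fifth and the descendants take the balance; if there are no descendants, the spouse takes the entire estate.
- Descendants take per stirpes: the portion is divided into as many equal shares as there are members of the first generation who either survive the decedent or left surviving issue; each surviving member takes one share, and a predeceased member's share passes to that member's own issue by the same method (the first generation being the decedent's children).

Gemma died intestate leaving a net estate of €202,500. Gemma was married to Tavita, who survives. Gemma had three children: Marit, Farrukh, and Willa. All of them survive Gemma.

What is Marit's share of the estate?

Tavita takes one-fifth of €202,500 = €40,500. The remaining €162,000 passes to the descendants.
The descendants' portion (€162,000) is divided into 3 shares of €54,000: Marit, Farrukh, and Willa each take €54,000.

Marit receives €54,000.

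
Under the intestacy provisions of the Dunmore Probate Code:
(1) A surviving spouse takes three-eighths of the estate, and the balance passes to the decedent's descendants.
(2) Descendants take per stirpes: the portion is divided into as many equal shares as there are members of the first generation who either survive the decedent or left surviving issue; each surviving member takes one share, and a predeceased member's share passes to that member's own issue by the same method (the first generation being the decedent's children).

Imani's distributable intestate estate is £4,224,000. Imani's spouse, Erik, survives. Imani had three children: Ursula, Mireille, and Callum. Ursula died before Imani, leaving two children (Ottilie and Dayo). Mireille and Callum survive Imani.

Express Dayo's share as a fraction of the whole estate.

Dayo receives 5/48 of the estate.

Erik takes three-eighths of £4,224,000 = £1,584,000. The remaining £2,640,000 passes to the descendants.
The descendants' portion (£2,640,000) is divided into 3 shares of £880,000: Mireille and Callum each take £880,000; Ursula's £880,000 share passes to Ursula's issue.
Ursula's share (£880,000) is divided into 2 shares of £440,000: Ottilie and Dayo each take £440,000.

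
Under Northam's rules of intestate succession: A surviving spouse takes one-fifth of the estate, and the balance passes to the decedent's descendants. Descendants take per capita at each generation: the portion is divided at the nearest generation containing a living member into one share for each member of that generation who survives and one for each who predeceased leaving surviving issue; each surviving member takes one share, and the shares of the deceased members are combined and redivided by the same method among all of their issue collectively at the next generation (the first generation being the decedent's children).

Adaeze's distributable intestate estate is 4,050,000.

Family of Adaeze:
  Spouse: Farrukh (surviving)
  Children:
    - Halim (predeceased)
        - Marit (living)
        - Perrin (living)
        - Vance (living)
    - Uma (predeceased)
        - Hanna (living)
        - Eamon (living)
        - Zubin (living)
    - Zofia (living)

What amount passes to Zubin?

Farrukh takes one-fifth of 4,050,000 = 810,000. The remaining 3,240,000 passes to the descendants.
The descendants' portion (3,240,000) is divided at the children's generation into 3 shares of 1,080,000. Zofia takes 1,080,000. The 2 shares of the deceased (Halim and Uma) are combined into a pool of 2,160,000.
That pool (2,160,000) is divided at the grandchildren's generation equally among Marit, Perrin, Vance, Hanna, Eamon, and Zubin: 360,000 each.

Zubin receives 360,000.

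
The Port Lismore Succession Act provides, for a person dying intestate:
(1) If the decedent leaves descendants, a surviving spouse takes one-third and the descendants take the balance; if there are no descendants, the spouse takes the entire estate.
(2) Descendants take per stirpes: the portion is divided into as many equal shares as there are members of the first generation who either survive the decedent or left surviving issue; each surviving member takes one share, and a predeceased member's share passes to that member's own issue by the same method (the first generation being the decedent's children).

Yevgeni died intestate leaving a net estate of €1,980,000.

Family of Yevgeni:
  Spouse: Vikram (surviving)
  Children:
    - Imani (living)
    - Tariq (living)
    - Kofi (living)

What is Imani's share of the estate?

Vikram takes one-third of €1,980,000 = €660,000. The remaining €1,320,000 passes to the descendants.
The descendants' portion (€1,320,000) is divided into 3 shares of €440,000: Imani, Tariq, and Kofi each take €440,000.

Imani receives €440,000.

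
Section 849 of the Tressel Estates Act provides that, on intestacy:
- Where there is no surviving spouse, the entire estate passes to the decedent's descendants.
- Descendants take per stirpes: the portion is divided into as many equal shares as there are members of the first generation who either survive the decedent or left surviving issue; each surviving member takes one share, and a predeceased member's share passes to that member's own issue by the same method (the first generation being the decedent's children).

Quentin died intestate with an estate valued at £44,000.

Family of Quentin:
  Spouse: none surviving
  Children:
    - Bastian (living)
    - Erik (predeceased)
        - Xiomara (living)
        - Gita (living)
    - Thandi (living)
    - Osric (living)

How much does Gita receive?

The entire £44,000 passes to the descendants.
That amount (£44,000) is divided into 4 shares of £11,000: Bastian, Thandi, and Osric each take £11,000; Erik's £11,000 share passes to Erik's issue.
Erik's share (£11,000) is divided into 2 shares of £5,500: Xiomara and Gita each take £5,500.

Gita receives £5,500.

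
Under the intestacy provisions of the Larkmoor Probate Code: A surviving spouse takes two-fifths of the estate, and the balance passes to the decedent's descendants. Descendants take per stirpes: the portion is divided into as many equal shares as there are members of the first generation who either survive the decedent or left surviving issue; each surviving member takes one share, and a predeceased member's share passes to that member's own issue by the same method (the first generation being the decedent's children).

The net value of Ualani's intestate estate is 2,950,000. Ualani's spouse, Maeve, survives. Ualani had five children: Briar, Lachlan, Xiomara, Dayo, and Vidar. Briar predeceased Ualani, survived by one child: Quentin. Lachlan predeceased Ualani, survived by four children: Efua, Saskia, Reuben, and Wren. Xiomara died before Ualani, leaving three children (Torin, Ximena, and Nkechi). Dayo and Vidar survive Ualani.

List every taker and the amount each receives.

Maeve takes two-fifths of 2,950,000 = 1,180,000. The remaining 1,770,000 passes to the descendants.
The descendants' portion (1,770,000) is divided into 5 shares of 354,000: Dayo and Vidar each take 354,000; Briar's 354,000 share passes to Briar's issue; Lachlan's 354,000 share passes to Lachlan's issue; Xiomara's 354,000 share passes to Xiomara's issue.
Briar's share (354,000) passes entirely to Quentin.
Lachlan's share (354,000) is divided into 4 shares of 88,500: Efua, Saskia, Reuben, and Wren each take 88,500.
Xiomara's share (354,000) is divided into 3 shares of 118,000: Torin, Ximena, and Nkechi each take 118,000.

Maeve: 1,180,000; Quentin: 354,000; Efua: 88,500; Saskia: 88,500; Reuben: 88,500; Wren: 88,500; Torin: 118,000; Ximena: 118,000; Nkechi: 118,000; Dayo: 354,000; Vidar: 354,000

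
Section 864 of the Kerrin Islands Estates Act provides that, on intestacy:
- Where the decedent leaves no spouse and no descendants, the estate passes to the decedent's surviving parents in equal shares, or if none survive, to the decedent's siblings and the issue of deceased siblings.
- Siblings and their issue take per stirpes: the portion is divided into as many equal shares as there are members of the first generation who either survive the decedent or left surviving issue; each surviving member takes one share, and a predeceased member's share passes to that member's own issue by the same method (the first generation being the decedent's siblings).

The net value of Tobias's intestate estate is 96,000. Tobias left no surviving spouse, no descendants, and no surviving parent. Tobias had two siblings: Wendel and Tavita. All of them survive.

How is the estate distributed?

The entire 96,000 passes to the siblings and their issue.
That amount (96,000) is divided into 2 shares of 48,000: Wendel and Tavita each take 48,000.

Wendel: 48,000; Tavita: 48,000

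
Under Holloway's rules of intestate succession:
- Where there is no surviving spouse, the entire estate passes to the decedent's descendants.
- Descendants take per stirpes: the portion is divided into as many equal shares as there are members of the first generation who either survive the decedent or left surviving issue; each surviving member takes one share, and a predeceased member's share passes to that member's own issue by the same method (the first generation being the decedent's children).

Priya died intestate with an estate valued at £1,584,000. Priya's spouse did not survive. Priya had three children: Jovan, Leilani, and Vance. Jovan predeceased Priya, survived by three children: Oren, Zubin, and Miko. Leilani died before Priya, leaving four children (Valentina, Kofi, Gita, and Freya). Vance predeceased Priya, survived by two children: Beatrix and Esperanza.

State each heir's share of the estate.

The entire £1,584,000 passes to the descendants.
That amount (£1,584,000) is divided into 3 shares of £528,000: Jovan's £528,000 share passes to Jovan's issue; Leilani's £528,000 share passes to Leilani's issue; Vance's £528,000 share passes to Vance's issue.
Jovan's share (£528,000) is divided into 3 shares of £176,000: Oren, Zubin, and Miko each take £176,000.
Leilani's share (£528,000) is divided into 4 shares of £132,000: Valentina, Kofi, Gita, and Freya each take £132,000.
Vance's share (£528,000) is divided into 2 shares of £264,000: Beatrix and Esperanza each take £264,000.

Oren: £176,000; Zubin: £176,000; Miko: £176,000; Valentina: £132,000; Kofi: £132,000; Gita: £132,000; Freya: £132,000; Beatrix: £264,000; Esperanza: £264,000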